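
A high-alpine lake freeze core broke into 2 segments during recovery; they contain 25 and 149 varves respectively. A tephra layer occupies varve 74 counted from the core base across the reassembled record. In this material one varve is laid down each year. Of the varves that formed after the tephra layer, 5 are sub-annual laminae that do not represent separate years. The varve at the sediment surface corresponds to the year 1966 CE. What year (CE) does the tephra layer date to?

1871 CE

Total varves = 25 + 149 = 174.
Between varve 74 and the sediment surface there are 174 − 74 = 100 varves.
Removing the 5 false varves leaves 100 − 5 = 95 true varves beyond the tephra layer.
The varve at the sediment surface is 1966 CE, so the tephra layer dates to 1966 − 95 = 1871 CE.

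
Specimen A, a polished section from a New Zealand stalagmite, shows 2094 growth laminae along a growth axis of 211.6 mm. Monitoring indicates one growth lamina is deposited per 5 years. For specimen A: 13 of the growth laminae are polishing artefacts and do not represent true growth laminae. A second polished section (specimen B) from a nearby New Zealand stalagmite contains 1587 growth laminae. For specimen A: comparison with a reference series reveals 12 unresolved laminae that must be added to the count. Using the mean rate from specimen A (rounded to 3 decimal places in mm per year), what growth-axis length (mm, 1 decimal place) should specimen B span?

Specimen A: adjusted count: 2094 − 13 + 12 = 2093 growth laminae.
Specimen A: multiplying by 5 years per growth lamina: 2093 × 5 = 10465 years.
A: 211.6 mm over 10465 years gives 211.6 / 10465 ≈ 0.020 mm/year.
Specimen B: at 5 years per growth lamina, 1587 × 5 = 7935 years. B's length ≈ 0.020 × 7935 = 158.7 mm.

158.7 mm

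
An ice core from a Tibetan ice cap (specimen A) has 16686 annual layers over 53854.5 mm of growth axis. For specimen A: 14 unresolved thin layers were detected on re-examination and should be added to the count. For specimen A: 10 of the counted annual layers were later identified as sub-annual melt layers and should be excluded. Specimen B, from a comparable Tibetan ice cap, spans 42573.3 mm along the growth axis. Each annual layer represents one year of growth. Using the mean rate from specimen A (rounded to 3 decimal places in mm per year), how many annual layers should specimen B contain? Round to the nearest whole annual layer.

13193 annual layers

Specimen A: true annual layer count = 16686 − 10 + 14 = 16690.
A: Extension rate ≈ 53854.5 / 16690 = 3.227 mm/year.
For B, 42573.3 / 3.227 = 13192.84 years ≈ 13193 annual layers.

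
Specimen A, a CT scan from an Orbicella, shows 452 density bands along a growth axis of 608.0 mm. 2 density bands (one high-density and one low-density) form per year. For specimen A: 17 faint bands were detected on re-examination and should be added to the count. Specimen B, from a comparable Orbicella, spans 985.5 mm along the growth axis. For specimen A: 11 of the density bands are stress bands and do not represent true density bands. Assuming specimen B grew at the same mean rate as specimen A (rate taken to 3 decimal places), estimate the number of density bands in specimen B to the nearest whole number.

Specimen A: true density band count = 452 − 11 + 17 = 458.
Specimen A: with 2 density bands per year, 458 / 2 = 229 years.
A: Extension rate ≈ 608.0 / 229 = 2.655 mm/yr.
B spans 985.5 / 2.655 = 371.19 years; at 2 density bands per year that is 371.19 × 2 ≈ 742 density bands.

742 density bands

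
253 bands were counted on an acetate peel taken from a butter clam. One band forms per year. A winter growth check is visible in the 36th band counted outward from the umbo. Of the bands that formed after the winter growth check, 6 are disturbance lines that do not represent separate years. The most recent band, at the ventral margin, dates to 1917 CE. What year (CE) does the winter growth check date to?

The winter growth check sits at band 36 from the umbo, so 253 − 36 = 217 bands formed after it.
Removing the 6 false bands leaves 217 − 6 = 211 true bands beyond the winter growth check.
Counting back 211 years from 1917 CE places the winter growth check in 1917 − 211 = 1706 CE.

1706 CE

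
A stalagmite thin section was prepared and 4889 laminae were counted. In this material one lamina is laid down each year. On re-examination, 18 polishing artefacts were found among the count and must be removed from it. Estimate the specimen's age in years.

4871 yr

After corrections the count is 4889 − 18 = 4871 laminae.
At one lamina per year, that is 4871 years.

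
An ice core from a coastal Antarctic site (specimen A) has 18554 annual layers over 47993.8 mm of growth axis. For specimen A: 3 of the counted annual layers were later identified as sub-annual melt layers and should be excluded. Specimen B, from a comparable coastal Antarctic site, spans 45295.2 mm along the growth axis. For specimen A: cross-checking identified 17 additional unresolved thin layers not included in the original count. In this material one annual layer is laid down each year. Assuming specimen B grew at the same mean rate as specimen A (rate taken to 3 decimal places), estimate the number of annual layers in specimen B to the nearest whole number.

17522 annual layers

Specimen A: true annual layer count = 18554 − 3 + 17 = 18568.
A: 47993.8 mm over 18568 years gives 47993.8 / 18568 ≈ 2.585 mm per year.
Specimen B: 45295.2 mm / 2.585 mm per year = 17522.32 years ≈ 17522 annual layers.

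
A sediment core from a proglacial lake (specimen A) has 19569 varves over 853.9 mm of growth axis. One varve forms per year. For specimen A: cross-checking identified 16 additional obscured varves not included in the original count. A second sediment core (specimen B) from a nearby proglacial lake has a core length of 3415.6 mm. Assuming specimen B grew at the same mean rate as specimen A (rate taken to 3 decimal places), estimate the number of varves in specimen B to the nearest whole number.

77627 varves

Specimen A: adjusted count: 19569 + 16 = 19585 varves.
A: 853.9 mm over 19585 years gives 853.9 / 19585 ≈ 0.044 mm/year.
B spans 3415.6 / 0.044 = 77627.27 years ≈ 77627 varves.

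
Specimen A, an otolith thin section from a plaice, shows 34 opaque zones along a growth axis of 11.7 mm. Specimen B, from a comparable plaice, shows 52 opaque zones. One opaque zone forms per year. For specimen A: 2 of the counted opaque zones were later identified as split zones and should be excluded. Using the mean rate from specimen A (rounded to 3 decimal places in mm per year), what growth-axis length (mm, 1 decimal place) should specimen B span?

19.0 mm

Specimen A: correcting the raw count gives 34 − 2 = 32 true opaque zones.
A: Mean rate = 11.7 mm / 32 years ≈ 0.366 mm per year.
B's length ≈ 0.366 × 52 = 19.0 mm.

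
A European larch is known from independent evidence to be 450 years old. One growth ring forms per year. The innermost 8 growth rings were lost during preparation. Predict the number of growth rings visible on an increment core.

442 growth rings

One growth ring per year gives 450 growth rings over 450 years.
450 − 8 missed = 442 growth rings expected in the prepared section.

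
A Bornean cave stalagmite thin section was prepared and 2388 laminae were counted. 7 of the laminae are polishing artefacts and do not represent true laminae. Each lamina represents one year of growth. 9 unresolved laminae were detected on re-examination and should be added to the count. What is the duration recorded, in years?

After corrections the count is 2388 − 7 + 9 = 2390 laminae.
One lamina per year makes the duration 2390 years.

2390 years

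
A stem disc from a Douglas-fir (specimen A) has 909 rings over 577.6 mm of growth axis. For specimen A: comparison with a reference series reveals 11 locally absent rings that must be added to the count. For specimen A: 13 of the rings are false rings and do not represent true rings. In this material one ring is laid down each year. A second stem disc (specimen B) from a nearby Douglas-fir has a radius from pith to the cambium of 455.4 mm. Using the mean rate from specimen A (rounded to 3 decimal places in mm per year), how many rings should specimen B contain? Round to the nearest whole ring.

715 rings

Specimen A: true ring count = 909 − 13 + 11 = 907.
A: Mean rate = 577.6 mm / 907 years ≈ 0.637 mm per year.
B spans 455.4 / 0.637 = 714.91 years ≈ 715 rings.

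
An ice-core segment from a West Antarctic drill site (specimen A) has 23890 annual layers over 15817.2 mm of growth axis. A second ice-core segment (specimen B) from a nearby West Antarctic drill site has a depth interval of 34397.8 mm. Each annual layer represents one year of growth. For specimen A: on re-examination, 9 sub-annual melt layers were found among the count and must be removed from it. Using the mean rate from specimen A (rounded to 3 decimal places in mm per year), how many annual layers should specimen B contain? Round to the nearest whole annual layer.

51960 annual layers

Specimen A: adjusted count: 23890 − 9 = 23881 annual layers.
A: 15817.2 mm over 23881 years gives 15817.2 / 23881 ≈ 0.662 mm/year.
Specimen B: 34397.8 mm / 0.662 mm per year = 51960.42 years ≈ 51960 annual layers.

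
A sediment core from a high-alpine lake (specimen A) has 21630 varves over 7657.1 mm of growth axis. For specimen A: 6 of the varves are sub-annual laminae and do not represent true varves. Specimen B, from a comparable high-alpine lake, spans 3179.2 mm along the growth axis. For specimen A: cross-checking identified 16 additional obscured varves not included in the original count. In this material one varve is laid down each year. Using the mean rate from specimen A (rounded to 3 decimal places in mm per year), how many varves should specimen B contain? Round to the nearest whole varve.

8981 varves

Specimen A: correcting the raw count gives 21630 − 6 + 16 = 21640 true varves.
A: 7657.1 mm over 21640 years gives 7657.1 / 21640 ≈ 0.354 mm/yr.
Specimen B: 3179.2 mm / 0.354 mm per year = 8980.79 years ≈ 8981 varves.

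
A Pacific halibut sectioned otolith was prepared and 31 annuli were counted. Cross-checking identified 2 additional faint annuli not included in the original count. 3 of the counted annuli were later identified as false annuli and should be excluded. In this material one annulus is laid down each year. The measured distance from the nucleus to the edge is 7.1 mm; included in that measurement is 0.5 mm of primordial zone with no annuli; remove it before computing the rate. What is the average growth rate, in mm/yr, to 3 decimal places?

True annulus count = 31 − 3 + 2 = 30.
Net length = 7.1 − 0.5 = 6.6 mm.
Extension rate ≈ 6.6 / 30 = 0.220 mm/yr.

0.220 mm/yr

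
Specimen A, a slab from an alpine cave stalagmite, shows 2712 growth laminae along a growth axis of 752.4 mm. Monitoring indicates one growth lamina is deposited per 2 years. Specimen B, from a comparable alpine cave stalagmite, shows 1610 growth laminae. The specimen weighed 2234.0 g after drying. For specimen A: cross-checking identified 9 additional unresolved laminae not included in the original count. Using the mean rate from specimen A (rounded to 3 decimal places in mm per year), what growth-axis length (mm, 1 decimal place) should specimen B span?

444.4 mm

Specimen A: correcting the raw count gives 2712 + 9 = 2721 true growth laminae.
Specimen A: 2721 growth laminae at 2 years each span 2721 × 2 = 5442 years.
A: 752.4 mm over 5442 years gives 752.4 / 5442 ≈ 0.138 mm per year.
Specimen B: 1610 growth laminae at 2 years each span 1610 × 2 = 3220 years. B's length ≈ 0.138 × 3220 = 444.4 mm.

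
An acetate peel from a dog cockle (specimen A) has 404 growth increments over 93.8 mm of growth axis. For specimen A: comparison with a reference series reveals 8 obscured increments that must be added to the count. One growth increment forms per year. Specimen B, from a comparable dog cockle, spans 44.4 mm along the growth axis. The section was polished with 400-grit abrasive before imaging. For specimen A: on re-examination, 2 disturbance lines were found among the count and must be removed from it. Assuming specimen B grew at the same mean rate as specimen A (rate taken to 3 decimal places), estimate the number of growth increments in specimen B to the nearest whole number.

Specimen A: after corrections the count is 404 − 2 + 8 = 410 growth increments.
A: Mean rate = 93.8 mm / 410 years ≈ 0.229 mm per year.
For B, 44.4 / 0.229 = 193.89 years ≈ 194 growth increments.

194 growth increments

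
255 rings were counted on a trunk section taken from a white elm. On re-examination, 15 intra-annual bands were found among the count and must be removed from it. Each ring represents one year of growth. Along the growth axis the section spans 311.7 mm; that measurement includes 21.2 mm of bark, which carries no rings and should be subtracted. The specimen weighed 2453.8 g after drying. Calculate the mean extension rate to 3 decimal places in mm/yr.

1.210 mm/yr

Correcting the raw count gives 255 − 15 = 240 true rings.
Net length = 311.7 − 21.2 = 290.5 mm.
290.5 mm over 240 years gives 290.5 / 240 ≈ 1.210 mm/yr.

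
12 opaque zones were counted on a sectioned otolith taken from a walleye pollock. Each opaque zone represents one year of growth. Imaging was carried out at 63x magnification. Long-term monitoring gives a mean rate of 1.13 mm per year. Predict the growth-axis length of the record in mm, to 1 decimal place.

The record spans 12 years at 1.13 mm per year.
12 years at 1.13 mm/year gives 1.13 × 12 = 13.6 mm.

13.6 mm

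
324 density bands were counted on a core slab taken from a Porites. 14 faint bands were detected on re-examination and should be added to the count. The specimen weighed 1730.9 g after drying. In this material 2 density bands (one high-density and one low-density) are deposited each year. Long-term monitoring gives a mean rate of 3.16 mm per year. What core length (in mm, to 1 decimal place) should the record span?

After corrections the count is 324 + 14 = 338 density bands.
Dividing by 2 density bands per year: 338 / 2 = 169 years.
Predicted length = 3.16 mm/year × 169 years = 534.0 mm.

534.0 mm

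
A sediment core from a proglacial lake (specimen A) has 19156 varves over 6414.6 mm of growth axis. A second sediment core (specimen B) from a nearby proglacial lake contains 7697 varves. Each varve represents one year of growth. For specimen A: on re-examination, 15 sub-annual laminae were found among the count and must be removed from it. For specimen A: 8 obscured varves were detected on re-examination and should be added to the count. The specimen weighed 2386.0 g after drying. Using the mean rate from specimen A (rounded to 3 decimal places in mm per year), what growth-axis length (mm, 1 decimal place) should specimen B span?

2578.5 mm

Specimen A: true varve count = 19156 − 15 + 8 = 19149.
A: Extension rate ≈ 6414.6 / 19149 = 0.335 mm/year.
For B, 0.335 mm/year × 7697 years = 2578.5 mm.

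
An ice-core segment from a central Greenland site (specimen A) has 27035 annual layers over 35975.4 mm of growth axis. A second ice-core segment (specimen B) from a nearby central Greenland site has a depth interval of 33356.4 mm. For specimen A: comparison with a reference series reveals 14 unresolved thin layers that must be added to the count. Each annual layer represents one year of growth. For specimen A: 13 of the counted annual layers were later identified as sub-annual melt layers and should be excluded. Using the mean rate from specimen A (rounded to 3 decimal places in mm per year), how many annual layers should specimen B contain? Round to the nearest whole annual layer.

Specimen A: adjusted count: 27035 − 13 + 14 = 27036 annual layers.
A: 35975.4 mm over 27036 years gives 35975.4 / 27036 ≈ 1.331 mm per year.
B spans 33356.4 / 1.331 = 25061.16 years ≈ 25061 annual layers.

25061 annual layers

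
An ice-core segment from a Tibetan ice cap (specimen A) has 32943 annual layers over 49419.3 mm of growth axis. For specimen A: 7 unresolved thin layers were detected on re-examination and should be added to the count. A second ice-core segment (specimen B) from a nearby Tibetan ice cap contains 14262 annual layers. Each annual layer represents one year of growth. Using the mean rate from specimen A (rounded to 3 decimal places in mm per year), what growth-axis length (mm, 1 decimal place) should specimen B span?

21393.0 mm

Specimen A: true annual layer count = 32943 + 7 = 32950.
A: 49419.3 mm over 32950 years gives 49419.3 / 32950 ≈ 1.500 mm/yr.
For B, 1.500 mm/year × 14262 years = 21393.0 mm.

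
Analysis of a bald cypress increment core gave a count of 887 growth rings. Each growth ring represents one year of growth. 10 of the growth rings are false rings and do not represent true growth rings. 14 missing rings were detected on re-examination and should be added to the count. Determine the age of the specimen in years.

891 yr

After corrections the count is 887 − 10 + 14 = 891 growth rings.
One growth ring per year makes the duration 891 years.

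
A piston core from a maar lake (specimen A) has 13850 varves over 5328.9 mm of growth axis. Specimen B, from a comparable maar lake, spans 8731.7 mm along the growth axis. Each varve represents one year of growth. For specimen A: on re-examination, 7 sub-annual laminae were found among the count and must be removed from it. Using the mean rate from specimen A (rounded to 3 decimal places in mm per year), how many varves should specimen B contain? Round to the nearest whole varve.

Specimen A: after corrections the count is 13850 − 7 = 13843 varves.
A: Extension rate ≈ 5328.9 / 13843 = 0.385 mm per year.
B spans 8731.7 / 0.385 = 22679.74 years ≈ 22680 varves.

22680 varves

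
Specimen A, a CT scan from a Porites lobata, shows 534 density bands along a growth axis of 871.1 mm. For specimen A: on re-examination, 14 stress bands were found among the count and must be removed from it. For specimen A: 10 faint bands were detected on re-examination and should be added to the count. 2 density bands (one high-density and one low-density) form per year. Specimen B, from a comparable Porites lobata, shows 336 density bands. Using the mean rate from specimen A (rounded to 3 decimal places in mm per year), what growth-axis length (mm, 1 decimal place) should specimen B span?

552.2 mm

Specimen A: correcting the raw count gives 534 − 14 + 10 = 530 true density bands.
Specimen A: 530 density bands at 2 per year is 530 / 2 = 265 years.
A: Extension rate ≈ 871.1 / 265 = 3.287 mm per year.
Specimen B: 336 density bands at 2 per year is 336 / 2 = 168 years. B's length ≈ 3.287 × 168 = 552.2 mm.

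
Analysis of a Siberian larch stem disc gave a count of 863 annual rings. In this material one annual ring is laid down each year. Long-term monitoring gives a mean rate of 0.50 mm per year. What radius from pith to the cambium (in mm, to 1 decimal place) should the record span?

431.5 mm

863 years of growth are recorded.
Predicted length = 0.50 mm/year × 863 years = 431.5 mm.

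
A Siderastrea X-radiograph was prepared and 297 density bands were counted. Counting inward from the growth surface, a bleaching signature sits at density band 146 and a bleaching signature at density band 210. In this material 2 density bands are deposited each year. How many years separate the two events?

210 − 146 = 64 density bands lie between the two events.
With 2 density bands per year, 64 / 2 = 32 years.

32 years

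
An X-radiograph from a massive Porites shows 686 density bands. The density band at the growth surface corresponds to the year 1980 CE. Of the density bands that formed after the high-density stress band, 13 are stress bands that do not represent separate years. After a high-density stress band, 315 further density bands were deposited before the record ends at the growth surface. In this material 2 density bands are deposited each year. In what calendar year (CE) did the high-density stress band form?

There are 315 density bands younger than the high-density stress band.
315 − 13 false = 302 true density bands after the high-density stress band.
302 density bands at 2 per year is 302 / 2 = 151 years.
Counting back 151 years from 1980 CE places the high-density stress band in 1980 − 151 = 1829 CE.

1829 CE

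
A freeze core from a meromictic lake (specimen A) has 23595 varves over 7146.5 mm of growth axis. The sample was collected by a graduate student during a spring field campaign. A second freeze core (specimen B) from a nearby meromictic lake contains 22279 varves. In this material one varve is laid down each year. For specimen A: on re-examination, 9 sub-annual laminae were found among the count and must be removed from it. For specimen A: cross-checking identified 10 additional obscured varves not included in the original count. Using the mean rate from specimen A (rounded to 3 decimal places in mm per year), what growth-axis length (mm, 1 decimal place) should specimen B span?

6750.5 mm

Specimen A: true varve count = 23595 − 9 + 10 = 23596.
A: Mean rate = 7146.5 mm / 23596 years ≈ 0.303 mm per year.
Length of B = 0.303 × 22279 = 6750.5 mm.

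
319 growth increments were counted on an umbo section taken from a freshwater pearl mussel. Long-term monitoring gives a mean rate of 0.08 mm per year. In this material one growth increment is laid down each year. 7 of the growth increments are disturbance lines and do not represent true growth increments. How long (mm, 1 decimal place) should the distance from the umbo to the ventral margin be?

Adjusted count: 319 − 7 = 312 growth increments.
Length ≈ 0.08 × 312 = 25.0 mm.

25.0 mm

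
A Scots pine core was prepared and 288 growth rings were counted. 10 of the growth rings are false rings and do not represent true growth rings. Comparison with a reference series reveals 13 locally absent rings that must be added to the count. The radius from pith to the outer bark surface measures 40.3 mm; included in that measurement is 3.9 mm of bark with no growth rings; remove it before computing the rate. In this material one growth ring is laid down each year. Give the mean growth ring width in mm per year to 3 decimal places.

Adjusted count: 288 − 10 + 13 = 291 growth rings.
Net length = 40.3 − 3.9 = 36.4 mm.
36.4 mm over 291 years gives 36.4 / 291 ≈ 0.125 mm per year.

0.125 mm per year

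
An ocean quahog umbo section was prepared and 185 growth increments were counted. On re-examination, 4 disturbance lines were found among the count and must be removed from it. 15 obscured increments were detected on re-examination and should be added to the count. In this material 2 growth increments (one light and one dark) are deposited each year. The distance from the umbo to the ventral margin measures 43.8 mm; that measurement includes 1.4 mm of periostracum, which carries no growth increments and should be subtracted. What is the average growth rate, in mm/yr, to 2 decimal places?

0.43 mm/yr

After corrections the count is 185 − 4 + 15 = 196 growth increments.
Dividing by 2 growth increments per year: 196 / 2 = 98 years.
Removing the 1.4 mm offcut leaves 43.8 − 1.4 = 42.4 mm.
42.4 mm over 98 years gives 42.4 / 98 ≈ 0.43 mm/yr.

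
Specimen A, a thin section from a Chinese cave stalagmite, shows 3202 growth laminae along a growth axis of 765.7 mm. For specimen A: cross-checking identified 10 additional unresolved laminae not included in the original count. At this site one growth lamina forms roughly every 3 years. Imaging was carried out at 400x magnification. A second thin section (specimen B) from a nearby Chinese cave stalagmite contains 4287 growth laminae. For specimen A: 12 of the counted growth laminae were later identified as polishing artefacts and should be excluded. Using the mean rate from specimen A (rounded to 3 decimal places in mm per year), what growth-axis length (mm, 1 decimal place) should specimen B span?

Specimen A: adjusted count: 3202 − 12 + 10 = 3200 growth laminae.
Specimen A: 3200 growth laminae at 3 years each span 3200 × 3 = 9600 years.
A: Mean rate = 765.7 mm / 9600 years ≈ 0.080 mm/year.
Specimen B: at 3 years per growth lamina, 4287 × 3 = 12861 years. Length of B = 0.080 × 12861 = 1028.9 mm.

1028.9 mm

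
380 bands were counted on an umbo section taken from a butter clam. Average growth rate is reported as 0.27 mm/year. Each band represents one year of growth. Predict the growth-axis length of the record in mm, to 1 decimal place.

102.6 mm

The record spans 380 years at 0.27 mm per year.
Predicted length = 0.27 mm/year × 380 years = 102.6 mm.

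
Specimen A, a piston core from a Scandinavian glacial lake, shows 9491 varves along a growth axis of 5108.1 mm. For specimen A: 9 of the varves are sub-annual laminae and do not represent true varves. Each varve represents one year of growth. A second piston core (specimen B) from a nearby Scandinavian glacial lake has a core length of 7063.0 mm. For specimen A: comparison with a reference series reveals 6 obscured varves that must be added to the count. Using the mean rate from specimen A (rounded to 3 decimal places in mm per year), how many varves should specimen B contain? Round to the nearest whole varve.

13128 varves

Specimen A: after corrections the count is 9491 − 9 + 6 = 9488 varves.
A: 5108.1 mm over 9488 years gives 5108.1 / 9488 ≈ 0.538 mm/year.
B spans 7063.0 / 0.538 = 13128.25 years ≈ 13128 varves.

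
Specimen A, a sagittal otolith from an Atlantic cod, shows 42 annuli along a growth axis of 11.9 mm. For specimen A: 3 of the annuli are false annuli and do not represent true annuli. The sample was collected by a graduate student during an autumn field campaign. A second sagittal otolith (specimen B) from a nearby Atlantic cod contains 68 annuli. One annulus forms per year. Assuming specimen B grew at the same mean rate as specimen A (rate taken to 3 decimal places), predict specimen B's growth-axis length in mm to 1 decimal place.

Specimen A: true annulus count = 42 − 3 = 39.
A: Extension rate ≈ 11.9 / 39 = 0.305 mm per year.
For B, 0.305 mm/year × 68 years = 20.7 mm.

20.7 mm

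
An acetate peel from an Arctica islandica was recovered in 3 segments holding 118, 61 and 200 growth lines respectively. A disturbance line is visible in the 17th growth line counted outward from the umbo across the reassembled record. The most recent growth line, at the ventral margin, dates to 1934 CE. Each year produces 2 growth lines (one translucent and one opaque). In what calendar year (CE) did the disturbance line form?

Total growth lines = 118 + 61 + 200 = 379.
The disturbance line sits at growth line 17 from the umbo, so 379 − 17 = 362 growth lines formed after it.
362 growth lines at 2 per year is 362 / 2 = 181 years.
The growth line at the ventral margin is 1934 CE, so the disturbance line dates to 1934 − 181 = 1753 CE.

1753 CE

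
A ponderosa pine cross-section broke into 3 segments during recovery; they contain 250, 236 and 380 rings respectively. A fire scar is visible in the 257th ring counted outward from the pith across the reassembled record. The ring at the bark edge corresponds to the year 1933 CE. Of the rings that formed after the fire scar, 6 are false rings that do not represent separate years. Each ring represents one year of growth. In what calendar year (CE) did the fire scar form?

1330 CE

Total rings = 250 + 236 + 380 = 866.
The fire scar sits at ring 257 from the pith, so 866 − 257 = 609 rings formed after it.
Excluding 6 false rings: 609 − 6 = 603.
1933 − 603 = 1330 CE.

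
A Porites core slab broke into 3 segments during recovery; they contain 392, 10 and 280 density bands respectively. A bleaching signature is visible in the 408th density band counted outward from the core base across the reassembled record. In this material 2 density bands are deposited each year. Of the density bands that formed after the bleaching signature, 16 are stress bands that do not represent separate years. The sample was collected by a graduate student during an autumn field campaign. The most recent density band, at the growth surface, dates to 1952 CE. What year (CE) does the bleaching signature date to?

1823 CE

Total density bands = 392 + 10 + 280 = 682.
Between density band 408 and the growth surface there are 682 − 408 = 274 density bands.
Removing the 16 false density bands leaves 274 − 16 = 258 true density bands beyond the bleaching signature.
Dividing by 2 density bands per year: 258 / 2 = 129 years.
1952 − 129 = 1823 CE.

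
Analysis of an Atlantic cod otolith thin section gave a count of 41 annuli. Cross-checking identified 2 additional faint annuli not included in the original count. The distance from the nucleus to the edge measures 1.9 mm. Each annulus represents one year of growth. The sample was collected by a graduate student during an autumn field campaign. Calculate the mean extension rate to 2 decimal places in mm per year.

0.04 mm per year

Correcting the raw count gives 41 + 2 = 43 true annuli.
Mean rate = 1.9 mm / 43 years ≈ 0.04 mm per year.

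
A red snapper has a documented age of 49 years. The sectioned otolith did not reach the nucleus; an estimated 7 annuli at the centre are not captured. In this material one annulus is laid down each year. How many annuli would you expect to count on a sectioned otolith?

Expected annuli over 49 years: 49.
Subtracting the 7 annuli not captured gives 49 − 7 = 42 annuli in the record.

42 annuli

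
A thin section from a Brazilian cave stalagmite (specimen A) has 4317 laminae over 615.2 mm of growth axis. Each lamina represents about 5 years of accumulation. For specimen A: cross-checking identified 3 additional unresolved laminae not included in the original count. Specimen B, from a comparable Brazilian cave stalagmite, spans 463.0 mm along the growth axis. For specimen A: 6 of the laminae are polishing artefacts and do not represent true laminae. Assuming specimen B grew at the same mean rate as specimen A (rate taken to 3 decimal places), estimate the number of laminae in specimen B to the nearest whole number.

Specimen A: true lamina count = 4317 − 6 + 3 = 4314.
Specimen A: 4314 laminae at 5 years each span 4314 × 5 = 21570 years.
A: Mean rate = 615.2 mm / 21570 years ≈ 0.029 mm/yr.
For B, 463.0 / 0.029 = 15965.52 years; at 5 years per lamina that is 15965.52 / 5 ≈ 3193 laminae.

3193 laminae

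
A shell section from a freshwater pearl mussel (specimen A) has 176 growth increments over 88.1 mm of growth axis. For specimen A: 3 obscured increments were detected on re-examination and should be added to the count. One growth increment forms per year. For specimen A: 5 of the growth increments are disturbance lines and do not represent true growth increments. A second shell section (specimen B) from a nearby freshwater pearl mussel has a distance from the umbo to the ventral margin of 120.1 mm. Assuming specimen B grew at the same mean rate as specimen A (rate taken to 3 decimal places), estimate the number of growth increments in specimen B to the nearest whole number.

Specimen A: true growth increment count = 176 − 5 + 3 = 174.
A: Extension rate ≈ 88.1 / 174 = 0.506 mm/year.
Specimen B: 120.1 mm / 0.506 mm per year = 237.35 years ≈ 237 growth increments.

237 growth increments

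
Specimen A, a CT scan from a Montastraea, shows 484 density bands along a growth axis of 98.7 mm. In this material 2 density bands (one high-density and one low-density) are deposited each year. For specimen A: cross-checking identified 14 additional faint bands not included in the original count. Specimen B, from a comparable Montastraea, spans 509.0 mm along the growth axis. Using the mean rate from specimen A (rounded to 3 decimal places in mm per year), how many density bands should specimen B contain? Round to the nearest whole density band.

Specimen A: adjusted count: 484 + 14 = 498 density bands.
Specimen A: with 2 density bands per year, 498 / 2 = 249 years.
A: Extension rate ≈ 98.7 / 249 = 0.396 mm/year.
B spans 509.0 / 0.396 = 1285.35 years; at 2 density bands per year that is 1285.35 × 2 ≈ 2571 density bands.

2571 density bands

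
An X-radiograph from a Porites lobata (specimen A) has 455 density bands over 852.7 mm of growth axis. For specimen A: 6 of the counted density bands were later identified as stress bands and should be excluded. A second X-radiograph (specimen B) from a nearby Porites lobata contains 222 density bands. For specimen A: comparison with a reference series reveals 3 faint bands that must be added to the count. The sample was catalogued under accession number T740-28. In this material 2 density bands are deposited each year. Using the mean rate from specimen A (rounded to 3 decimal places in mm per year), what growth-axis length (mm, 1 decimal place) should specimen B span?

418.8 mm

Specimen A: true density band count = 455 − 6 + 3 = 452.
Specimen A: 452 density bands at 2 per year is 452 / 2 = 226 years.
A: 852.7 mm over 226 years gives 852.7 / 226 ≈ 3.773 mm/yr.
Specimen B: 222 density bands at 2 per year is 222 / 2 = 111 years. For B, 3.773 mm/year × 111 years = 418.8 mm.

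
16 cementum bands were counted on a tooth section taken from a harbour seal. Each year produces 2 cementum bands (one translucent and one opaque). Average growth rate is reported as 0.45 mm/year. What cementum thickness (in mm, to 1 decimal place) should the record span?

3.6 mm

16 cementum bands at 2 per year is 16 / 2 = 8 years.
Length ≈ 0.45 × 8 = 3.6 mm.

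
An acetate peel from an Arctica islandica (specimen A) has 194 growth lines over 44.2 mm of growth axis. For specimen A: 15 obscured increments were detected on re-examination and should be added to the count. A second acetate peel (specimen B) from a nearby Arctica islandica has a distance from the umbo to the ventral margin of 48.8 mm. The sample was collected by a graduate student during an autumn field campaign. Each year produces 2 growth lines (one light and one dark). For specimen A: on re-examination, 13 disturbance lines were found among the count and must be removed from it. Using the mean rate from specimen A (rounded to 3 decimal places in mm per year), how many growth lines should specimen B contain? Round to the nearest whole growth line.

Specimen A: true growth line count = 194 − 13 + 15 = 196.
Specimen A: 196 growth lines at 2 per year is 196 / 2 = 98 years.
A: 44.2 mm over 98 years gives 44.2 / 98 ≈ 0.451 mm/yr.
B spans 48.8 / 0.451 = 108.20 years; at 2 growth lines per year that is 108.20 × 2 ≈ 216 growth lines.

216 growth lines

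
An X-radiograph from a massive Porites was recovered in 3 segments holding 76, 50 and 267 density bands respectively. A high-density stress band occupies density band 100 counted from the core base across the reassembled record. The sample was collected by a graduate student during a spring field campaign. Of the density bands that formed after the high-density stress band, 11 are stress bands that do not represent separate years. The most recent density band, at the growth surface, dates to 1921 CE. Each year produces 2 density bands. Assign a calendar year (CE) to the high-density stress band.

Total density bands = 76 + 50 + 267 = 393.
393 − 100 = 293 density bands lie beyond the high-density stress band toward the growth surface.
293 − 11 false = 282 true density bands after the high-density stress band.
Dividing by 2 density bands per year: 282 / 2 = 141 years.
1921 − 141 = 1780 CE.

1780 CE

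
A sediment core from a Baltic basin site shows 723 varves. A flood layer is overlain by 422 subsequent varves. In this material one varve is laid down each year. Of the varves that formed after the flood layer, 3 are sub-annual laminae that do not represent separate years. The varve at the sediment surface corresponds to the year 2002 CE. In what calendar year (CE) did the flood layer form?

1583 CE

422 varves formed after the flood layer.
Excluding 3 false varves: 422 − 3 = 419.
2002 − 419 = 1583 CE.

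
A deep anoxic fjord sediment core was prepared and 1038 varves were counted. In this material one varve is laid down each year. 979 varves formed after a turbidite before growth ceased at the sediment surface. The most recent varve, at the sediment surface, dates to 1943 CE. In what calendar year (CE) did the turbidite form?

979 varves post-date the turbidite.
The varve at the sediment surface is 1943 CE, so the turbidite dates to 1943 − 979 = 964 CE.

964 CE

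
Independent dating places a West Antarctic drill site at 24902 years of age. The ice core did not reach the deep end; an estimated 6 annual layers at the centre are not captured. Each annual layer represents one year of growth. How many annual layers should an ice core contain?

24896 annual layers

At one annual layer per year, 24902 years correspond to 24902 annual layers.
24902 − 6 missed = 24896 annual layers expected in the prepared section.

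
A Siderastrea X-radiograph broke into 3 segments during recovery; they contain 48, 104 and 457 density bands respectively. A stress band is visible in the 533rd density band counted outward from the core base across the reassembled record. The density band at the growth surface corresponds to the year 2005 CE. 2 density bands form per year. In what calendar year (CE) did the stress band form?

Total density bands = 48 + 104 + 457 = 609.
609 − 533 = 76 density bands lie beyond the stress band toward the growth surface.
76 density bands at 2 per year is 76 / 2 = 38 years.
The density band at the growth surface is 2005 CE, so the stress band dates to 2005 − 38 = 1967 CE.

1967 CE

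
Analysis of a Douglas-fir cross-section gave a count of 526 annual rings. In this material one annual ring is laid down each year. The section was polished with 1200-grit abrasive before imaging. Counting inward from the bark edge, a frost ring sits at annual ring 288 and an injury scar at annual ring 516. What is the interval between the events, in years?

228 years

Separation: 516 − 288 = 228 annual rings.
At one annual ring per year, 228 years elapsed between them.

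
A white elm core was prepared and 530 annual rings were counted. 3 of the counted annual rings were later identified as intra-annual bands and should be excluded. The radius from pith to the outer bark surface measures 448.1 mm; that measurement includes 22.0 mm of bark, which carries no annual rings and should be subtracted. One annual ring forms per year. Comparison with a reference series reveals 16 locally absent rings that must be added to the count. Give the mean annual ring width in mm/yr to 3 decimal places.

After corrections the count is 530 − 3 + 16 = 543 annual rings.
The growth record spans 448.1 − 22.0 = 426.1 mm.
Extension rate ≈ 426.1 / 543 = 0.785 mm/yr.

0.785 mm/yr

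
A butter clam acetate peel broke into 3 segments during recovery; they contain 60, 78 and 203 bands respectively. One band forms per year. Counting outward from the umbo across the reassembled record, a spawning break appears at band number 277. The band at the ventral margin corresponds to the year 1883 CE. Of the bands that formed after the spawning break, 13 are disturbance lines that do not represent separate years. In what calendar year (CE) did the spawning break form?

Total bands = 60 + 78 + 203 = 341.
341 − 277 = 64 bands lie beyond the spawning break toward the ventral margin.
Removing the 13 false bands leaves 64 − 13 = 51 true bands beyond the spawning break.
The band at the ventral margin is 1883 CE, so the spawning break dates to 1883 − 51 = 1832 CE.

1832 CE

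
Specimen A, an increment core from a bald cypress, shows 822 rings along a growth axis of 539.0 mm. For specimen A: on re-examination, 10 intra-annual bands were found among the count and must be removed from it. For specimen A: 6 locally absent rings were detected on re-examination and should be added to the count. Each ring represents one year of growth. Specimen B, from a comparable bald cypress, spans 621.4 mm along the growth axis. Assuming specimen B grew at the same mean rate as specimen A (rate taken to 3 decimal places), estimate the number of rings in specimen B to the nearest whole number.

943 rings

Specimen A: after corrections the count is 822 − 10 + 6 = 818 rings.
A: 539.0 mm over 818 years gives 539.0 / 818 ≈ 0.659 mm per year.
For B, 621.4 / 0.659 = 942.94 years ≈ 943 rings.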